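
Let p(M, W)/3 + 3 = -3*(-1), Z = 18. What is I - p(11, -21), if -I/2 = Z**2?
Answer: -648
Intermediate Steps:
p(M, W) = 0 (p(M, W) = -9 + 3*(-3*(-1)) = -9 + 3*3 = -9 + 9 = 0)
I = -648 (I = -2*18**2 = -2*324 = -648)
I - p(11, -21) = -648 - 1*0 = -648 + 0 = -648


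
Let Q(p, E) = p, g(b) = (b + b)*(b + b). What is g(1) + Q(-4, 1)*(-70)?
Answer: 284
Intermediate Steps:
g(b) = 4*b² (g(b) = (2*b)*(2*b) = 4*b²)
g(1) + Q(-4, 1)*(-70) = 4*1² - 4*(-70) = 4*1 + 280 = 4 + 280 = 284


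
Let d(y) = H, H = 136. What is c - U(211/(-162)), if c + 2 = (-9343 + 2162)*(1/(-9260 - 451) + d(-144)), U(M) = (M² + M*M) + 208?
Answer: -13830563291249/14158638 ≈ -9.7683e+5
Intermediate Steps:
d(y) = 136
U(M) = 208 + 2*M² (U(M) = (M² + M²) + 208 = 2*M² + 208 = 208 + 2*M²)
c = -9483930217/9711 (c = -2 + (-9343 + 2162)*(1/(-9260 - 451) + 136) = -2 - 7181*(1/(-9711) + 136) = -2 - 7181*(-1/9711 + 136) = -2 - 7181*1320695/9711 = -2 - 9483910795/9711 = -9483930217/9711 ≈ -9.7662e+5)
c - U(211/(-162)) = -9483930217/9711 - (208 + 2*(211/(-162))²) = -9483930217/9711 - (208 + 2*(211*(-1/162))²) = -9483930217/9711 - (208 + 2*(-211/162)²) = -9483930217/9711 - (208 + 2*(44521/26244)) = -9483930217/9711 - (208 + 44521/13122) = -9483930217/9711 - 1*2773897/13122 = -9483930217/9711 - 2773897/13122 = -13830563291249/14158638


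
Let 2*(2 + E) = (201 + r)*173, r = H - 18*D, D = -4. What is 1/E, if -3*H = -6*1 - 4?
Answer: 6/143405 ≈ 4.1840e-5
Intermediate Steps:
H = 10/3 (H = -(-6*1 - 4)/3 = -(-6 - 4)/3 = -⅓*(-10) = 10/3 ≈ 3.3333)
r = 226/3 (r = 10/3 - 18*(-4) = 10/3 - 1*(-72) = 10/3 + 72 = 226/3 ≈ 75.333)
E = 143405/6 (E = -2 + ((201 + 226/3)*173)/2 = -2 + ((829/3)*173)/2 = -2 + (½)*(143417/3) = -2 + 143417/6 = 143405/6 ≈ 23901.)
1/E = 1/(143405/6) = 6/143405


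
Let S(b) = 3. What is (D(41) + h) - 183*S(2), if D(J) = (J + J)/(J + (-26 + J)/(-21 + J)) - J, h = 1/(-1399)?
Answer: -137384765/233633 ≈ -588.04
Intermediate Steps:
h = -1/1399 ≈ -0.00071480
D(J) = -J + 2*J/(J + (-26 + J)/(-21 + J)) (D(J) = (2*J)/(J + (-26 + J)/(-21 + J)) - J = 2*J/(J + (-26 + J)/(-21 + J)) - J = -J + 2*J/(J + (-26 + J)/(-21 + J)))
(D(41) + h) - 183*S(2) = (41*(16 + 41**2 - 22*41)/(26 - 1*41**2 + 20*41) - 1/1399) - 183*3 = (41*(16 + 1681 - 902)/(26 - 1*1681 + 820) - 1/1399) - 549 = (41*795/(26 - 1681 + 820) - 1/1399) - 549 = (41*795/(-835) - 1/1399) - 549 = (41*(-1/835)*795 - 1/1399) - 549 = (-6519/167 - 1/1399) - 549 = -9120248/233633 - 549 = -137384765/233633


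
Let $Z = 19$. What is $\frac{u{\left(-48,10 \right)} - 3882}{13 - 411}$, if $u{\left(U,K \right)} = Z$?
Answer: $\frac{3863}{398} \approx 9.706$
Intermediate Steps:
$u{\left(U,K \right)} = 19$
$\frac{u{\left(-48,10 \right)} - 3882}{13 - 411} = \frac{19 - 3882}{13 - 411} = \frac{19 - 3882}{-398} = \left(19 - 3882\right) \left(- \frac{1}{398}\right) = \left(-3863\right) \left(- \frac{1}{398}\right) = \frac{3863}{398}$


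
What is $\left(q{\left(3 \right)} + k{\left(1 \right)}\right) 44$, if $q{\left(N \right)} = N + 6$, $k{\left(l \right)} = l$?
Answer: $440$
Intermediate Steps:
$q{\left(N \right)} = 6 + N$
$\left(q{\left(3 \right)} + k{\left(1 \right)}\right) 44 = \left(\left(6 + 3\right) + 1\right) 44 = \left(9 + 1\right) 44 = 10 \cdot 44 = 440$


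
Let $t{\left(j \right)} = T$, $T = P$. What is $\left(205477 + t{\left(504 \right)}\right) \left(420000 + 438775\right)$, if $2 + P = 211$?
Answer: $176637994650$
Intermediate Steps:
$P = 209$ ($P = -2 + 211 = 209$)
$T = 209$
$t{\left(j \right)} = 209$
$\left(205477 + t{\left(504 \right)}\right) \left(420000 + 438775\right) = \left(205477 + 209\right) \left(420000 + 438775\right) = 205686 \cdot 858775 = 176637994650$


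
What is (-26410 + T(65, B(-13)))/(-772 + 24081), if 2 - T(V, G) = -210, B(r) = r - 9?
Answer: -26198/23309 ≈ -1.1239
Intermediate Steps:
B(r) = -9 + r
T(V, G) = 212 (T(V, G) = 2 - 1*(-210) = 2 + 210 = 212)
(-26410 + T(65, B(-13)))/(-772 + 24081) = (-26410 + 212)/(-772 + 24081) = -26198/23309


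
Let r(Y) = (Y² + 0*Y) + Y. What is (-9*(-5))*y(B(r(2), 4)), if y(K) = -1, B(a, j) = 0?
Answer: -45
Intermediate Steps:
r(Y) = Y + Y² (r(Y) = (Y² + 0) + Y = Y² + Y = Y + Y²)
(-9*(-5))*y(B(r(2), 4)) = -9*(-5)*(-1) = 45*(-1) = -45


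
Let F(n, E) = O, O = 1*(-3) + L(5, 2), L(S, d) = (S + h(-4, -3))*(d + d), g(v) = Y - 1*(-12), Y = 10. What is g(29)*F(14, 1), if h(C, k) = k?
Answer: 110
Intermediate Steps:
g(v) = 22 (g(v) = 10 - 1*(-12) = 10 + 12 = 22)
L(S, d) = 2*d*(-3 + S) (L(S, d) = (S - 3)*(d + d) = (-3 + S)*(2*d) = 2*d*(-3 + S))
O = 5 (O = 1*(-3) + 2*2*(-3 + 5) = -3 + 2*2*2 = -3 + 8 = 5)
F(n, E) = 5
g(29)*F(14, 1) = 22*5 = 110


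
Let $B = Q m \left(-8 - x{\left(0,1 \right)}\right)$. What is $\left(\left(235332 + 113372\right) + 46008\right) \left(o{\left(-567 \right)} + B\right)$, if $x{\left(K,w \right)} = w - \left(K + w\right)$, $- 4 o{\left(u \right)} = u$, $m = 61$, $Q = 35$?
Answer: $-6685730534$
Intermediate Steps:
$o{\left(u \right)} = - \frac{u}{4}$
$x{\left(K,w \right)} = - K$ ($x{\left(K,w \right)} = w - \left(K + w\right) = - K$)
$B = -17080$ ($B = 35 \cdot 61 \left(-8 - \left(-1\right) 0\right) = 2135 \left(-8 - 0\right) = 2135 \left(-8 + 0\right) = 2135 \left(-8\right) = -17080$)
$\left(\left(235332 + 113372\right) + 46008\right) \left(o{\left(-567 \right)} + B\right) = \left(\left(235332 + 113372\right) + 46008\right) \left(\left(- \frac{1}{4}\right) \left(-567\right) - 17080\right) = \left(348704 + 46008\right) \left(\frac{567}{4} - 17080\right) = 394712 \left(- \frac{67753}{4}\right) = -6685730534$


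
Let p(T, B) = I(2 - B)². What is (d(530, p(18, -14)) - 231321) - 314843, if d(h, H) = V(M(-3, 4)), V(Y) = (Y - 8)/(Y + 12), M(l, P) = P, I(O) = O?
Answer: -2184657/4 ≈ -5.4616e+5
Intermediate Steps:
p(T, B) = (2 - B)²
V(Y) = (-8 + Y)/(12 + Y)
d(h, H) = -¼ (d(h, H) = (-8 + 4)/(12 + 4) = -4/16 = (1/16)*(-4) = -¼)
(d(530, p(18, -14)) - 231321) - 314843 = (-¼ - 231321) - 314843 = -925285/4 - 314843 = -2184657/4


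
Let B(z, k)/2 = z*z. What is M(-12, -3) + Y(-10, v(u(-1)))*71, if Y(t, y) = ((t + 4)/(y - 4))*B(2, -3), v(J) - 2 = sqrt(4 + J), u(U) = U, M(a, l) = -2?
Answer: 6814 + 3408*sqrt(3) ≈ 12717.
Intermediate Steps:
B(z, k) = 2*z**2 (B(z, k) = 2*(z*z) = 2*z**2)
v(J) = 2 + sqrt(4 + J)
Y(t, y) = 8*(4 + t)/(-4 + y) (Y(t, y) = ((t + 4)/(y - 4))*(2*2**2) = ((4 + t)/(-4 + y))*(2*4) = ((4 + t)/(-4 + y))*8 = 8*(4 + t)/(-4 + y))
M(-12, -3) + Y(-10, v(u(-1)))*71 = -2 + (8*(4 - 10)/(-4 + (2 + sqrt(4 - 1))))*71 = -2 + (8*(-6)/(-4 + (2 + sqrt(3))))*71 = -2 + (8*(-6)/(-2 + sqrt(3)))*71 = -2 - 48/(-2 + sqrt(3))*71 = -2 - 3408/(-2 + sqrt(3))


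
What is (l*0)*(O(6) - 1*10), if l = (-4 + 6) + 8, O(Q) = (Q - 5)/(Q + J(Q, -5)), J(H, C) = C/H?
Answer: 0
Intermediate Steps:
O(Q) = (-5 + Q)/(Q - 5/Q) (O(Q) = (Q - 5)/(Q - 5/Q) = (-5 + Q)/(Q - 5/Q))
l = 10 (l = 2 + 8 = 10)
(l*0)*(O(6) - 1*10) = (10*0)*(6*(-5 + 6)/(-5 + 6**2) - 1*10) = 0*(6*1/(-5 + 36) - 10) = 0*(6*1/31 - 10) = 0*(6*(1/31)*1 - 10) = 0*(6/31 - 10) = 0*(-304/31) = 0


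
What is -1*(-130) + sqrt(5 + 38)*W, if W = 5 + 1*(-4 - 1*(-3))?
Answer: 130 + 4*sqrt(43) ≈ 156.23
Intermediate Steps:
W = 4 (W = 5 + 1*(-4 + 3) = 5 + 1*(-1) = 5 - 1 = 4)
-1*(-130) + sqrt(5 + 38)*W = -1*(-130) + sqrt(5 + 38)*4 = 130 + sqrt(43)*4 = 130 + 4*sqrt(43)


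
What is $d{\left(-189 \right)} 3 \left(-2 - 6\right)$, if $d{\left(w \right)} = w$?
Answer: $4536$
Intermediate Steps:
$d{\left(-189 \right)} 3 \left(-2 - 6\right) = - 189 \cdot 3 \left(-2 - 6\right) = - 189 \cdot 3 \left(-8\right) = \left(-189\right) \left(-24\right) = 4536$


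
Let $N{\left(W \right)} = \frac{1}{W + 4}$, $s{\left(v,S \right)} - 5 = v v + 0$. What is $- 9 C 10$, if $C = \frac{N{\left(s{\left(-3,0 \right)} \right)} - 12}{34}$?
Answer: $\frac{1075}{34} \approx 31.618$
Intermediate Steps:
$s{\left(v,S \right)} = 5 + v^{2}$ ($s{\left(v,S \right)} = 5 + \left(v v + 0\right) = 5 + \left(v^{2} + 0\right) = 5 + v^{2}$)
$N{\left(W \right)} = \frac{1}{4 + W}$
$C = - \frac{215}{612}$ ($C = \frac{\frac{1}{4 + \left(5 + \left(-3\right)^{2}\right)} - 12}{34} = \left(\frac{1}{4 + \left(5 + 9\right)} - 12\right) \frac{1}{34} = \left(\frac{1}{4 + 14} - 12\right) \frac{1}{34} = \left(\frac{1}{18} - 12\right) \frac{1}{34} = \left(- \frac{215}{18}\right) \frac{1}{34} = - \frac{215}{612} \approx -0.35131$)
$- 9 C 10 = \left(-9\right) \left(- \frac{215}{612}\right) 10 = \frac{215}{68} \cdot 10 = \frac{1075}{34}$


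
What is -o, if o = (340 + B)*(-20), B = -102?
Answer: 4760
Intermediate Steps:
o = -4760 (o = (340 - 102)*(-20) = 238*(-20) = -4760)
-o = -1*(-4760) = 4760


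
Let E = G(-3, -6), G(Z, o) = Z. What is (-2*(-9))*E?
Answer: -54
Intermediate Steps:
E = -3
(-2*(-9))*E = -2*(-9)*(-3) = 18*(-3) = -54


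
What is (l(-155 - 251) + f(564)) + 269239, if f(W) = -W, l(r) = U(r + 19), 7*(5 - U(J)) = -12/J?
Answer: 242618036/903 ≈ 2.6868e+5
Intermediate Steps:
U(J) = 5 + 12/(7*J) (U(J) = 5 - (-12)/(7*J) = 5 + 12/(7*J))
l(r) = 5 + 12/(7*(19 + r)) (l(r) = 5 + 12/(7*(r + 19)) = 5 + 12/(7*(19 + r)))
(l(-155 - 251) + f(564)) + 269239 = ((677 + 35*(-155 - 251))/(7*(19 + (-155 - 251))) - 1*564) + 269239 = ((677 + 35*(-406))/(7*(19 - 406)) - 564) + 269239 = ((⅐)*(677 - 14210)/(-387) - 564) + 269239 = ((⅐)*(-1/387)*(-13533) - 564) + 269239 = (4511/903 - 564) + 269239 = -504781/903 + 269239 = 242618036/903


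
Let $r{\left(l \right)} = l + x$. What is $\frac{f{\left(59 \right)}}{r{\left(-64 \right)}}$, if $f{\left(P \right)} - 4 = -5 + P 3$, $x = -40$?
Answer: $- \frac{22}{13} \approx -1.6923$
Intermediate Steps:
$f{\left(P \right)} = -1 + 3 P$ ($f{\left(P \right)} = 4 + \left(-5 + P 3\right) = 4 + \left(-5 + 3 P\right) = -1 + 3 P$)
$r{\left(l \right)} = -40 + l$ ($r{\left(l \right)} = l - 40 = -40 + l$)
$\frac{f{\left(59 \right)}}{r{\left(-64 \right)}} = \frac{-1 + 3 \cdot 59}{-40 - 64} = \frac{-1 + 177}{-104} = 176 \left(- \frac{1}{104}\right) = - \frac{22}{13}$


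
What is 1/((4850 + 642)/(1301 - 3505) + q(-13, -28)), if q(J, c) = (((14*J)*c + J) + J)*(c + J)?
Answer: -551/114537743 ≈ -4.8106e-6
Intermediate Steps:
q(J, c) = (J + c)*(2*J + 14*J*c) (q(J, c) = ((14*J*c + J) + J)*(J + c) = ((J + 14*J*c) + J)*(J + c) = (2*J + 14*J*c)*(J + c) = (J + c)*(2*J + 14*J*c))
1/((4850 + 642)/(1301 - 3505) + q(-13, -28)) = 1/((4850 + 642)/(1301 - 3505) + 2*(-13)*(-13 - 28 + 7*(-28)² + 7*(-13)*(-28))) = 1/(5492/(-2204) + 2*(-13)*(-13 - 28 + 7*784 + 2548)) = 1/(5492*(-1/2204) + 2*(-13)*(-13 - 28 + 5488 + 2548)) = 1/(-1373/551 + 2*(-13)*7995) = 1/(-1373/551 - 207870) = 1/(-114537743/551) = -551/114537743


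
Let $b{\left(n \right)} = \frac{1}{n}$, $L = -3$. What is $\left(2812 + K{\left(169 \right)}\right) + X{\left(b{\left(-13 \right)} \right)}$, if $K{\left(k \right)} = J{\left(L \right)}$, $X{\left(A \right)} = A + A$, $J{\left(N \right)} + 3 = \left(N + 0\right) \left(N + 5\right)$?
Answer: $\frac{36437}{13} \approx 2802.8$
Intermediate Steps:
$J{\left(N \right)} = -3 + N \left(5 + N\right)$ ($J{\left(N \right)} = -3 + \left(N + 0\right) \left(N + 5\right) = -3 + N \left(5 + N\right)$)
$X{\left(A \right)} = 2 A$
$K{\left(k \right)} = -9$ ($K{\left(k \right)} = -3 + \left(-3\right)^{2} + 5 \left(-3\right) = -3 + 9 - 15 = -9$)
$\left(2812 + K{\left(169 \right)}\right) + X{\left(b{\left(-13 \right)} \right)} = \left(2812 - 9\right) + \frac{2}{-13} = 2803 + 2 \left(- \frac{1}{13}\right) = 2803 - \frac{2}{13} = \frac{36437}{13}$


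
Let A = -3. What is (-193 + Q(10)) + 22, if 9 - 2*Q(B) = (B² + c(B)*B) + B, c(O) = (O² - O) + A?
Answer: -1313/2 ≈ -656.50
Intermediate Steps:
c(O) = -3 + O² - O (c(O) = (O² - O) - 3 = -3 + O² - O)
Q(B) = 9/2 - B/2 - B²/2 - B*(-3 + B² - B)/2 (Q(B) = 9/2 - ((B² + (-3 + B² - B)*B) + B)/2 = 9/2 - ((B² + B*(-3 + B² - B)) + B)/2 = 9/2 - (B + B² + B*(-3 + B² - B))/2 = 9/2 + (-B/2 - B²/2 - B*(-3 + B² - B)/2) = 9/2 - B/2 - B²/2 - B*(-3 + B² - B)/2)
(-193 + Q(10)) + 22 = (-193 + (9/2 + 10 - ½*10³)) + 22 = (-193 + (9/2 + 10 - ½*1000)) + 22 = (-193 + (9/2 + 10 - 500)) + 22 = (-193 - 971/2) + 22 = -1357/2 + 22 = -1313/2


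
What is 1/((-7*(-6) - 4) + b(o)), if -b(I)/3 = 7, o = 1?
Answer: 1/17 ≈ 0.058824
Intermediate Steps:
b(I) = -21 (b(I) = -3*7 = -21)
1/((-7*(-6) - 4) + b(o)) = 1/((-7*(-6) - 4) - 21) = 1/((42 - 4) - 21) = 1/(38 - 21) = 1/17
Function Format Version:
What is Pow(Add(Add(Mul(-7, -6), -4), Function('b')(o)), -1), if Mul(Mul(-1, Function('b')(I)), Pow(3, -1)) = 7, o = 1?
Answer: Rational(1, 17) ≈ 0.058824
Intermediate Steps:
Function('b')(I) = -21 (Function('b')(I) = Mul(-3, 7) = -21)
Pow(Add(Add(Mul(-7, -6), -4), Function('b')(o)), -1) = Pow(Add(Add(Mul(-7, -6), -4), -21), -1) = Pow(Add(Add(42, -4), -21), -1) = Pow(Add(38, -21), -1) = Pow(17, -1) = Rational(1, 17)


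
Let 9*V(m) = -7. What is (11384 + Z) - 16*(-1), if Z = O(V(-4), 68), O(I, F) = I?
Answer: 102593/9 ≈ 11399.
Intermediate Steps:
V(m) = -7/9 (V(m) = (⅑)*(-7) = -7/9)
Z = -7/9 ≈ -0.77778
(11384 + Z) - 16*(-1) = (11384 - 7/9) - 16*(-1) = 102449/9 + 16 = 102593/9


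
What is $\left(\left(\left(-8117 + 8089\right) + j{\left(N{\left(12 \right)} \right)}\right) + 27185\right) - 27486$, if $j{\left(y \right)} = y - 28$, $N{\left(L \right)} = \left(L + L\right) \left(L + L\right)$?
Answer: $219$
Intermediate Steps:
$N{\left(L \right)} = 4 L^{2}$ ($N{\left(L \right)} = 2 L 2 L = 4 L^{2}$)
$j{\left(y \right)} = -28 + y$
$\left(\left(\left(-8117 + 8089\right) + j{\left(N{\left(12 \right)} \right)}\right) + 27185\right) - 27486 = \left(\left(\left(-8117 + 8089\right) - \left(28 - 4 \cdot 12^{2}\right)\right) + 27185\right) - 27486 = \left(\left(-28 + \left(-28 + 4 \cdot 144\right)\right) + 27185\right) - 27486 = \left(\left(-28 + \left(-28 + 576\right)\right) + 27185\right) - 27486 = \left(\left(-28 + 548\right) + 27185\right) - 27486 = \left(520 + 27185\right) - 27486 = 27705 - 27486 = 219$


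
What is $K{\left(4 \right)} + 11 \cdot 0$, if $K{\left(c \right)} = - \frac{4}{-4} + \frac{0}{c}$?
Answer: $1$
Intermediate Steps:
$K{\left(c \right)} = 1$ ($K{\left(c \right)} = \left(-4\right) \left(- \frac{1}{4}\right) + 0 = 1 + 0 = 1$)
$K{\left(4 \right)} + 11 \cdot 0 = 1 + 11 \cdot 0 = 1 + 0 = 1$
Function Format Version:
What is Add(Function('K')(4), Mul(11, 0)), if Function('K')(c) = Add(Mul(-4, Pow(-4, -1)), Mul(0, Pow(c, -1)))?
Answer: 1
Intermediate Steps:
Function('K')(c) = 1 (Function('K')(c) = Add(Mul(-4, Rational(-1, 4)), 0) = Add(1, 0) = 1)
Add(Function('K')(4), Mul(11, 0)) = Add(1, Mul(11, 0)) = Add(1, 0) = 1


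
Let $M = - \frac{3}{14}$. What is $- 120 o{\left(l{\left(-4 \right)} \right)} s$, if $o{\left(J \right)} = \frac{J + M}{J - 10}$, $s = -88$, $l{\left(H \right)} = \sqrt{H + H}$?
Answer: $\frac{62480}{63} - \frac{120560 i \sqrt{2}}{63} \approx 991.75 - 2706.3 i$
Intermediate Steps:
$l{\left(H \right)} = \sqrt{2} \sqrt{H}$ ($l{\left(H \right)} = \sqrt{2 H} = \sqrt{2} \sqrt{H}$)
$M = - \frac{3}{14}$ ($M = \left(-3\right) \frac{1}{14} = - \frac{3}{14} \approx -0.21429$)
$o{\left(J \right)} = \frac{- \frac{3}{14} + J}{-10 + J}$ ($o{\left(J \right)} = \frac{J - \frac{3}{14}}{J - 10} = \frac{- \frac{3}{14} + J}{-10 + J}$)
$- 120 o{\left(l{\left(-4 \right)} \right)} s = - 120 \frac{- \frac{3}{14} + \sqrt{2} \sqrt{-4}}{-10 + \sqrt{2} \sqrt{-4}} \left(-88\right) = - 120 \frac{- \frac{3}{14} + \sqrt{2} \cdot 2 i}{-10 + \sqrt{2} \cdot 2 i} \left(-88\right) = - 120 \frac{- \frac{3}{14} + 2 i \sqrt{2}}{-10 + 2 i \sqrt{2}} \left(-88\right) = - \frac{120 \left(- \frac{3}{14} + 2 i \sqrt{2}\right)}{-10 + 2 i \sqrt{2}} \left(-88\right) = \frac{10560 \left(- \frac{3}{14} + 2 i \sqrt{2}\right)}{-10 + 2 i \sqrt{2}}$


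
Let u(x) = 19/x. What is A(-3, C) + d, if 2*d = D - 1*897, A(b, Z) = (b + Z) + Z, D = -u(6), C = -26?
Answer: -6061/12 ≈ -505.08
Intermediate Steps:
D = -19/6 ≈ -3.1667
A(b, Z) = b + 2*Z (A(b, Z) = (Z + b) + Z = b + 2*Z)
d = -5401/12 (d = (-19/6 - 1*897)/2 = (-19/6 - 897)/2 = (½)*(-5401/6) = -5401/12 ≈ -450.08)
A(-3, C) + d = (-3 + 2*(-26)) - 5401/12 = (-3 - 52) - 5401/12 = -55 - 5401/12 = -6061/12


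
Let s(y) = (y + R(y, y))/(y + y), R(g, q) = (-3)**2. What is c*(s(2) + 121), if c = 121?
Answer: 59895/4 ≈ 14974.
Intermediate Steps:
R(g, q) = 9
s(y) = (9 + y)/(2*y) (s(y) = (y + 9)/(y + y) = (9 + y)/((2*y)) = (9 + y)*(1/(2*y)) = (9 + y)/(2*y))
c*(s(2) + 121) = 121*((1/2)*(9 + 2)/2 + 121) = 121*((1/2)*(1/2)*11 + 121) = 121*(11/4 + 121) = 121*(495/4) = 59895/4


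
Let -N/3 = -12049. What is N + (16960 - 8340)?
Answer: 44767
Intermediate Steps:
N = 36147 (N = -3*(-12049) = 36147)
N + (16960 - 8340) = 36147 + (16960 - 8340) = 36147 + 8620 = 44767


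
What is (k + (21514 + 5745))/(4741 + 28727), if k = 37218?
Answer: 64477/33468 ≈ 1.9265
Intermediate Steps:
(k + (21514 + 5745))/(4741 + 28727) = (37218 + (21514 + 5745))/(4741 + 28727) = (37218 + 27259)/33468 = 64477*(1/33468) = 64477/33468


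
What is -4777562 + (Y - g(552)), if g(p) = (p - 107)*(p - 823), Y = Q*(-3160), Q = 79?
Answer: -4906607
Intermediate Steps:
Y = -249640 (Y = 79*(-3160) = -249640)
g(p) = (-823 + p)*(-107 + p) (g(p) = (-107 + p)*(-823 + p) = (-823 + p)*(-107 + p))
-4777562 + (Y - g(552)) = -4777562 + (-249640 - (88061 + 552² - 930*552)) = -4777562 + (-249640 - (88061 + 304704 - 513360)) = -4777562 + (-249640 - 1*(-120595)) = -4777562 + (-249640 + 120595) = -4777562 - 129045 = -4906607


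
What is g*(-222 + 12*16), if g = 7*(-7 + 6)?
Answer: 210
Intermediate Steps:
g = -7 (g = 7*(-1) = -7)
g*(-222 + 12*16) = -7*(-222 + 12*16) = -7*(-222 + 192) = -7*(-30) = 210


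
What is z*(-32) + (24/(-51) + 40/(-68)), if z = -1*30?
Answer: 16302/17 ≈ 958.94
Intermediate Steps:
z = -30
z*(-32) + (24/(-51) + 40/(-68)) = -30*(-32) + (24/(-51) + 40/(-68)) = 960 + (24*(-1/51) + 40*(-1/68)) = 960 + (-8/17 - 10/17) = 960 - 18/17 = 16302/17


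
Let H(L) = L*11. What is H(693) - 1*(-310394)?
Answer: 318017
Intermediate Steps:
H(L) = 11*L
H(693) - 1*(-310394) = 11*693 - 1*(-310394) = 7623 + 310394 = 318017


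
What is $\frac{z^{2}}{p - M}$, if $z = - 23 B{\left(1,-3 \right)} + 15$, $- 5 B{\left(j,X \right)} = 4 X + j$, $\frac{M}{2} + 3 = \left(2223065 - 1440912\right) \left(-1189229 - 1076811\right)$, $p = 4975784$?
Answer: $\frac{15842}{44309811800375} \approx 3.5753 \cdot 10^{-10}$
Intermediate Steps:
$M = -3544779968246$ ($M = -6 + 2 \left(2223065 - 1440912\right) \left(-1189229 - 1076811\right) = -6 + 2 \cdot 782153 \left(-2266040\right) = -6 + 2 \left(-1772389984120\right) = -6 - 3544779968240 = -3544779968246$)
$B{\left(j,X \right)} = - \frac{4 X}{5} - \frac{j}{5}$ ($B{\left(j,X \right)} = - \frac{4 X + j}{5} = - \frac{j + 4 X}{5} = - \frac{4 X}{5} - \frac{j}{5}$)
$z = - \frac{178}{5}$ ($z = - 23 \left(\left(- \frac{4}{5}\right) \left(-3\right) - \frac{1}{5}\right) + 15 = - 23 \left(\frac{12}{5} - \frac{1}{5}\right) + 15 = \left(-23\right) \frac{11}{5} + 15 = - \frac{253}{5} + 15 = - \frac{178}{5} \approx -35.6$)
$\frac{z^{2}}{p - M} = \frac{\left(- \frac{178}{5}\right)^{2}}{4975784 - -3544779968246} = \frac{31684}{25 \left(4975784 + 3544779968246\right)} = \frac{31684}{25 \cdot 3544784944030} = \frac{31684}{25} \cdot \frac{1}{3544784944030} = \frac{15842}{44309811800375}$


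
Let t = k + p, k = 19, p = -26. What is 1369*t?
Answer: -9583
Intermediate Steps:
t = -7 (t = 19 - 26 = -7)
1369*t = 1369*(-7) = -9583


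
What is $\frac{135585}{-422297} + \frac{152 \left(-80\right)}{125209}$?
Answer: $- \frac{22111593785}{52875385073} \approx -0.41818$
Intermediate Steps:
$\frac{135585}{-422297} + \frac{152 \left(-80\right)}{125209} = 135585 \left(- \frac{1}{422297}\right) - \frac{12160}{125209} = - \frac{135585}{422297} - \frac{12160}{125209} = - \frac{22111593785}{52875385073}$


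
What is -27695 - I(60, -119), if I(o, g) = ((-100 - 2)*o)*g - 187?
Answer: -755788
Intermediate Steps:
I(o, g) = -187 - 102*g*o (I(o, g) = (-102*o)*g - 187 = -102*g*o - 187 = -187 - 102*g*o)
-27695 - I(60, -119) = -27695 - (-187 - 102*(-119)*60) = -27695 - (-187 + 728280) = -27695 - 1*728093 = -27695 - 728093 = -755788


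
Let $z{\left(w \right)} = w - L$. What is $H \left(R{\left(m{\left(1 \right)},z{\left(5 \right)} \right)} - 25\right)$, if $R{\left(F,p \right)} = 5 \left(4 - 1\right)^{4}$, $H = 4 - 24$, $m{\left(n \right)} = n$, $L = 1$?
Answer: $-7600$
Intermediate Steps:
$z{\left(w \right)} = -1 + w$ ($z{\left(w \right)} = w - 1 = -1 + w$)
$H = -20$
$R{\left(F,p \right)} = 405$ ($R{\left(F,p \right)} = 5 \left(4 - 1\right)^{4} = 5 \cdot 3^{4} = 5 \cdot 81 = 405$)
$H \left(R{\left(m{\left(1 \right)},z{\left(5 \right)} \right)} - 25\right) = - 20 \left(405 - 25\right) = \left(-20\right) 380 = -7600$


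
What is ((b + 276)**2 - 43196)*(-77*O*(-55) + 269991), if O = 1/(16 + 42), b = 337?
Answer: 5209328023549/58 ≈ 8.9816e+10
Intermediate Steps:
O = 1/58 ≈ 0.017241
((b + 276)**2 - 43196)*(-77*O*(-55) + 269991) = ((337 + 276)**2 - 43196)*(-77*1/58*(-55) + 269991) = (613**2 - 43196)*(-77/58*(-55) + 269991) = (375769 - 43196)*(4235/58 + 269991) = 332573*(15663713/58) = 5209328023549/58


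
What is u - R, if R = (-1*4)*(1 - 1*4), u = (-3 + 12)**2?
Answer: 69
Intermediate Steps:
u = 81 (u = 9**2 = 81)
R = 12 (R = -4*(1 - 4) = -4*(-3) = 12)
u - R = 81 - 1*12 = 81 - 12 = 69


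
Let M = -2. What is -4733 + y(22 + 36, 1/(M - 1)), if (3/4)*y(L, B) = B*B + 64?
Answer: -125483/27 ≈ -4647.5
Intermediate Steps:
y(L, B) = 256/3 + 4*B²/3 (y(L, B) = 4*(B*B + 64)/3 = 4*(B² + 64)/3 = 4*(64 + B²)/3 = 256/3 + 4*B²/3)
-4733 + y(22 + 36, 1/(M - 1)) = -4733 + (256/3 + 4*(1/(-2 - 1))²/3) = -4733 + (256/3 + 4*(1/(-3))²/3) = -4733 + (256/3 + 4*(-⅓)²/3) = -4733 + (256/3 + (4/3)*(⅑)) = -4733 + (256/3 + 4/27) = -4733 + 2308/27 = -125483/27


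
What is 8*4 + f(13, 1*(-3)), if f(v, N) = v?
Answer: 45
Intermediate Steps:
8*4 + f(13, 1*(-3)) = 8*4 + 13 = 32 + 13 = 45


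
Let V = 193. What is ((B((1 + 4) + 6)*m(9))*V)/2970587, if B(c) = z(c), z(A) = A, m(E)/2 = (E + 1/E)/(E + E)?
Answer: 174086/240617547 ≈ 0.00072350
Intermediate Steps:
m(E) = (E + 1/E)/E (m(E) = 2*((E + 1/E)/(E + E)) = 2*((E + 1/E)/((2*E))) = 2*((E + 1/E)*(1/(2*E))) = 2*((E + 1/E)/(2*E)) = (E + 1/E)/E)
B(c) = c
((B((1 + 4) + 6)*m(9))*V)/2970587 = ((((1 + 4) + 6)*(1 + 9⁻²))*193)/2970587 = (((5 + 6)*(1 + 1/81))*193)*(1/2970587) = ((11*(82/81))*193)*(1/2970587) = ((902/81)*193)*(1/2970587) = (174086/81)*(1/2970587) = 174086/240617547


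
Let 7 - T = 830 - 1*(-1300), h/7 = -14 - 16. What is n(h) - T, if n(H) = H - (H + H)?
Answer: 2333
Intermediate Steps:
h = -210 (h = 7*(-14 - 16) = 7*(-30) = -210)
n(H) = -H (n(H) = H - 2*H = -H)
T = -2123 (T = 7 - (830 - 1*(-1300)) = 7 - (830 + 1300) = 7 - 1*2130 = 7 - 2130 = -2123)
n(h) - T = -1*(-210) - 1*(-2123) = 210 + 2123 = 2333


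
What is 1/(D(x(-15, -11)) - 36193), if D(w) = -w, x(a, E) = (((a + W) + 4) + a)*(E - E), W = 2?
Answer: -1/36193 ≈ -2.7630e-5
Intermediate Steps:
x(a, E) = 0 (x(a, E) = (((a + 2) + 4) + a)*(E - E) = (((2 + a) + 4) + a)*0 = ((6 + a) + a)*0 = (6 + 2*a)*0 = 0)
1/(D(x(-15, -11)) - 36193) = 1/(-1*0 - 36193) = 1/(0 - 36193) = 1/(-36193) = -1/36193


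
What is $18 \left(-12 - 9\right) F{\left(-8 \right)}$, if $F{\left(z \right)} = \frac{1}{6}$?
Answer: $-63$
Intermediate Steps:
$F{\left(z \right)} = \frac{1}{6}$
$18 \left(-12 - 9\right) F{\left(-8 \right)} = 18 \left(-12 - 9\right) \frac{1}{6} = 18 \left(-21\right) \frac{1}{6} = \left(-378\right) \frac{1}{6} = -63$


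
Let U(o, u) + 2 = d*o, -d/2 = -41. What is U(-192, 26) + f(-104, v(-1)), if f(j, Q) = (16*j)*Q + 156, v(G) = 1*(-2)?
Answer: -12262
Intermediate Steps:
v(G) = -2
f(j, Q) = 156 + 16*Q*j (f(j, Q) = 16*Q*j + 156 = 156 + 16*Q*j)
d = 82 (d = -2*(-41) = 82)
U(o, u) = -2 + 82*o
U(-192, 26) + f(-104, v(-1)) = (-2 + 82*(-192)) + (156 + 16*(-2)*(-104)) = (-2 - 15744) + (156 + 3328) = -15746 + 3484 = -12262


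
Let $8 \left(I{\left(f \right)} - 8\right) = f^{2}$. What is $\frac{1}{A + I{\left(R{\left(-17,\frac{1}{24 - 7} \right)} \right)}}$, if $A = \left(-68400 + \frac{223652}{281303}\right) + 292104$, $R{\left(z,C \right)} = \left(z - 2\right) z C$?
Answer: $\frac{204584}{45777290317} \approx 4.4691 \cdot 10^{-6}$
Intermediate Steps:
$R{\left(z,C \right)} = C z \left(-2 + z\right)$ ($R{\left(z,C \right)} = \left(-2 + z\right) z C = z \left(-2 + z\right) C = C z \left(-2 + z\right)$)
$I{\left(f \right)} = 8 + \frac{f^{2}}{8}$
$A = \frac{5720802724}{25573}$ ($A = \left(-68400 + 223652 \cdot \frac{1}{281303}\right) + 292104 = \left(-68400 + \frac{20332}{25573}\right) + 292104 = - \frac{1749172868}{25573} + 292104 = \frac{5720802724}{25573} \approx 2.237 \cdot 10^{5}$)
$\frac{1}{A + I{\left(R{\left(-17,\frac{1}{24 - 7} \right)} \right)}} = \frac{1}{\frac{5720802724}{25573} + \left(8 + \frac{\left(\frac{1}{24 - 7} \left(-17\right) \left(-2 - 17\right)\right)^{2}}{8}\right)} = \frac{1}{\frac{5720802724}{25573} + \left(8 + \frac{\left(\frac{1}{17} \left(-17\right) \left(-19\right)\right)^{2}}{8}\right)} = \frac{1}{\frac{5720802724}{25573} + \left(8 + \frac{19^{2}}{8}\right)} = \frac{1}{\frac{5720802724}{25573} + \left(8 + \frac{1}{8} \cdot 361\right)} = \frac{1}{\frac{5720802724}{25573} + \left(8 + \frac{361}{8}\right)} = \frac{1}{\frac{5720802724}{25573} + \frac{425}{8}} = \frac{1}{\frac{45777290317}{204584}} = \frac{204584}{45777290317}$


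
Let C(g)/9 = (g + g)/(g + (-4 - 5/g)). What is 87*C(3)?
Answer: -7047/4 ≈ -1761.8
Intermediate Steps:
C(g) = 18*g/(-4 + g - 5/g) (C(g) = 9*((g + g)/(g + (-4 - 5/g))) = 9*((2*g)/(g + (-4 - 5/g))) = 9*((2*g)/(-4 + g - 5/g)) = 9*(2*g/(-4 + g - 5/g)) = 18*g/(-4 + g - 5/g))
87*C(3) = 87*(18*3²/(-5 + 3² - 4*3)) = 87*(18*9/(-5 + 9 - 12)) = 87*(18*9/(-8)) = 87*(18*9*(-⅛)) = 87*(-81/4) = -7047/4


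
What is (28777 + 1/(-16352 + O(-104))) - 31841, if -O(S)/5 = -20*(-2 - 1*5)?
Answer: -52247329/17052 ≈ -3064.0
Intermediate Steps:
O(S) = -700 (O(S) = -(-100)*(-2 - 1*5) = -(-100)*(-2 - 5) = -(-100)*(-7) = -5*140 = -700)
(28777 + 1/(-16352 + O(-104))) - 31841 = (28777 + 1/(-16352 - 700)) - 31841 = (28777 + 1/(-17052)) - 31841 = (28777 - 1/17052) - 31841 = 490705403/17052 - 31841 = -52247329/17052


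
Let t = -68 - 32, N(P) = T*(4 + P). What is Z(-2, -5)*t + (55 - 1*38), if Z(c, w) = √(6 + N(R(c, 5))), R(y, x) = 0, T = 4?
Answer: 17 - 100*√22 ≈ -452.04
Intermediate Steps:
N(P) = 16 + 4*P (N(P) = 4*(4 + P) = 16 + 4*P)
Z(c, w) = √22 (Z(c, w) = √(6 + (16 + 4*0)) = √(6 + (16 + 0)) = √(6 + 16) = √22)
t = -100
Z(-2, -5)*t + (55 - 1*38) = √22*(-100) + (55 - 1*38) = -100*√22 + (55 - 38) = -100*√22 + 17 = 17 - 100*√22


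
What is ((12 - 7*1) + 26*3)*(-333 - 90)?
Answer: -35109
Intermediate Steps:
((12 - 7*1) + 26*3)*(-333 - 90) = ((12 - 7) + 78)*(-423) = (5 + 78)*(-423) = 83*(-423) = -35109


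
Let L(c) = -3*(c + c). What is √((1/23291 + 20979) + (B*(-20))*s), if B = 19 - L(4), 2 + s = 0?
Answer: 3*√1368171334590/23291 ≈ 150.66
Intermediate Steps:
s = -2 (s = -2 + 0 = -2)
L(c) = -6*c
B = 43 (B = 19 - (-6)*4 = 19 - 1*(-24) = 19 + 24 = 43)
√((1/23291 + 20979) + (B*(-20))*s) = √((1/23291 + 20979) + (43*(-20))*(-2)) = √((1/23291 + 20979) - 860*(-2)) = √(488621890/23291 + 1720) = √(528682410/23291) = 3*√1368171334590/23291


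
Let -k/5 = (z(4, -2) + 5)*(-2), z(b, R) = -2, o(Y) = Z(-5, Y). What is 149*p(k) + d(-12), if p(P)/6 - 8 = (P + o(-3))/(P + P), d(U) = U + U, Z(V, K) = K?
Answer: 75303/10 ≈ 7530.3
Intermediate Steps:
d(U) = 2*U
o(Y) = Y
k = 30 (k = -5*(-2 + 5)*(-2) = -15*(-2) = -5*(-6) = 30)
p(P) = 48 + 3*(-3 + P)/P (p(P) = 48 + 6*((P - 3)/(P + P)) = 48 + 6*((-3 + P)/((2*P))) = 48 + 6*((-3 + P)*(1/(2*P))) = 48 + 6*((-3 + P)/(2*P)) = 48 + 3*(-3 + P)/P)
149*p(k) + d(-12) = 149*(51 - 9/30) + 2*(-12) = 149*(51 - 9*1/30) - 24 = 149*(51 - 3/10) - 24 = 149*(507/10) - 24 = 75543/10 - 24 = 75303/10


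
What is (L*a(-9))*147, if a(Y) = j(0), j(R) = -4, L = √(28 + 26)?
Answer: -1764*√6 ≈ -4320.9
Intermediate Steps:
L = 3*√6 (L = √54 = 3*√6 ≈ 7.3485)
a(Y) = -4
(L*a(-9))*147 = ((3*√6)*(-4))*147 = -12*√6*147 = -1764*√6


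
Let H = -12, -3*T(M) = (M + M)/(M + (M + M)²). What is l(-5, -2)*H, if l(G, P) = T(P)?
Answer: -8/7 ≈ -1.1429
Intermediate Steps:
T(M) = -2*M/(3*(M + 4*M²)) (T(M) = -(M + M)/(3*(M + (M + M)²)) = -2*M/(3*(M + (2*M)²)) = -2*M/(3*(M + 4*M²)))
l(G, P) = -2/(3 + 12*P)
l(-5, -2)*H = -2/(3 + 12*(-2))*(-12) = -2/(3 - 24)*(-12) = -2/(-21)*(-12) = -2*(-1/21)*(-12) = (2/21)*(-12) = -8/7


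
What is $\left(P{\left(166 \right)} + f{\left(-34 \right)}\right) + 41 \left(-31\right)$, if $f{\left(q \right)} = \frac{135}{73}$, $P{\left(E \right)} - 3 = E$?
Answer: $- \frac{80311}{73} \approx -1100.2$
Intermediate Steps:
$P{\left(E \right)} = 3 + E$
$f{\left(q \right)} = \frac{135}{73}$ ($f{\left(q \right)} = 135 \cdot \frac{1}{73} = \frac{135}{73}$)
$\left(P{\left(166 \right)} + f{\left(-34 \right)}\right) + 41 \left(-31\right) = \left(\left(3 + 166\right) + \frac{135}{73}\right) + 41 \left(-31\right) = \left(169 + \frac{135}{73}\right) - 1271 = \frac{12472}{73} - 1271 = - \frac{80311}{73}$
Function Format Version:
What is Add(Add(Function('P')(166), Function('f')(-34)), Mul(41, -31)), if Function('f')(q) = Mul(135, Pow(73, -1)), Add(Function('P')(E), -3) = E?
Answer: Rational(-80311, 73) ≈ -1100.2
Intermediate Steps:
Function('P')(E) = Add(3, E)
Function('f')(q) = Rational(135, 73) (Function('f')(q) = Mul(135, Rational(1, 73)) = Rational(135, 73))
Add(Add(Function('P')(166), Function('f')(-34)), Mul(41, -31)) = Add(Add(Add(3, 166), Rational(135, 73)), Mul(41, -31)) = Add(Add(169, Rational(135, 73)), -1271) = Add(Rational(12472, 73), -1271) = Rational(-80311, 73)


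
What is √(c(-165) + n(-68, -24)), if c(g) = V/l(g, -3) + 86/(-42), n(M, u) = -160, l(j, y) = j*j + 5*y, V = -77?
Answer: I*√653222134670/63490 ≈ 12.73*I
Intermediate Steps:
l(j, y) = j² + 5*y
c(g) = -43/21 - 77/(-15 + g²) (c(g) = -77/(g² + 5*(-3)) + 86/(-42) = -77/(g² - 15) + 86*(-1/42) = -77/(-15 + g²) - 43/21 = -43/21 - 77/(-15 + g²))
√(c(-165) + n(-68, -24)) = √((-972 - 43*(-165)²)/(21*(-15 + (-165)²)) - 160) = √((-972 - 43*27225)/(21*(-15 + 27225)) - 160) = √((1/21)*(-972 - 1170675)/27210 - 160) = √((1/21)*(1/27210)*(-1171647) - 160) = √(-130183/63490 - 160) = √(-10288583/63490) = I*√653222134670/63490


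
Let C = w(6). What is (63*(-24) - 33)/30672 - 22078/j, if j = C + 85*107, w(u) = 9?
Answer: -14400877/5817456 ≈ -2.4755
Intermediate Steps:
C = 9
j = 9104 (j = 9 + 85*107 = 9 + 9095 = 9104)
(63*(-24) - 33)/30672 - 22078/j = (63*(-24) - 33)/30672 - 22078/9104 = (-1512 - 33)*(1/30672) - 22078*1/9104 = -1545*1/30672 - 11039/4552 = -515/10224 - 11039/4552 = -14400877/5817456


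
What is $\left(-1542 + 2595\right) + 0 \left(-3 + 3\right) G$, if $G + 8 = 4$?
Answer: $1053$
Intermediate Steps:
$G = -4$ ($G = -8 + 4 = -4$)
$\left(-1542 + 2595\right) + 0 \left(-3 + 3\right) G = \left(-1542 + 2595\right) + 0 \left(-3 + 3\right) \left(-4\right) = 1053 + 0 \cdot 0 \left(-4\right) = 1053 + 0 \left(-4\right) = 1053 + 0 = 1053$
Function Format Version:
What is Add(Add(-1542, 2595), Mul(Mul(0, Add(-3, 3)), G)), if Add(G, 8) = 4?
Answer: 1053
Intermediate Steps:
G = -4 (G = Add(-8, 4) = -4)
Add(Add(-1542, 2595), Mul(Mul(0, Add(-3, 3)), G)) = Add(Add(-1542, 2595), Mul(Mul(0, Add(-3, 3)), -4)) = Add(1053, Mul(Mul(0, 0), -4)) = Add(1053, Mul(0, -4)) = Add(1053, 0) = 1053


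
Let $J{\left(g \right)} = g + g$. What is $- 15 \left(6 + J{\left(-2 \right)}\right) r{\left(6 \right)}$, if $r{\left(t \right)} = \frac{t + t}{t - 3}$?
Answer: $-120$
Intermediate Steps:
$J{\left(g \right)} = 2 g$
$r{\left(t \right)} = \frac{2 t}{-3 + t}$
$- 15 \left(6 + J{\left(-2 \right)}\right) r{\left(6 \right)} = - 15 \left(6 + 2 \left(-2\right)\right) 2 \cdot 6 \frac{1}{-3 + 6} = - 15 \left(6 - 4\right) 2 \cdot 6 \cdot \frac{1}{3} = \left(-15\right) 2 \cdot 2 \cdot 6 \cdot \frac{1}{3} = \left(-30\right) 4 = -120$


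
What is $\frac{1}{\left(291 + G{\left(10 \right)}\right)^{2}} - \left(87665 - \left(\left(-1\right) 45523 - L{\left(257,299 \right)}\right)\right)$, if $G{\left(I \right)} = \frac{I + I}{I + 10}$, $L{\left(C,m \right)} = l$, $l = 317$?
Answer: $- \frac{11383170319}{85264} \approx -1.3351 \cdot 10^{5}$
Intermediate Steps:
$L{\left(C,m \right)} = 317$
$G{\left(I \right)} = \frac{2 I}{10 + I}$
$\frac{1}{\left(291 + G{\left(10 \right)}\right)^{2}} - \left(87665 - \left(\left(-1\right) 45523 - L{\left(257,299 \right)}\right)\right) = \frac{1}{\left(291 + 2 \cdot 10 \frac{1}{10 + 10}\right)^{2}} - \left(87665 - \left(\left(-1\right) 45523 - 317\right)\right) = \frac{1}{\left(291 + 2 \cdot 10 \cdot \frac{1}{20}\right)^{2}} - \left(87665 - \left(-45523 - 317\right)\right) = \frac{1}{\left(291 + 2 \cdot 10 \cdot \frac{1}{20}\right)^{2}} - \left(87665 - -45840\right) = \frac{1}{\left(291 + 1\right)^{2}} - \left(87665 + 45840\right) = \frac{1}{292^{2}} - 133505 = \frac{1}{85264} - 133505 = - \frac{11383170319}{85264}$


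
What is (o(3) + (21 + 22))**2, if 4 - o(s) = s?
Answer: 1936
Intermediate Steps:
o(s) = 4 - s
(o(3) + (21 + 22))**2 = ((4 - 1*3) + (21 + 22))**2 = ((4 - 3) + 43)**2 = (1 + 43)**2 = 44**2 = 1936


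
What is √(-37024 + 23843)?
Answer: 7*I*√269 ≈ 114.81*I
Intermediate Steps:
√(-37024 + 23843) = √(-13181) = 7*I*√269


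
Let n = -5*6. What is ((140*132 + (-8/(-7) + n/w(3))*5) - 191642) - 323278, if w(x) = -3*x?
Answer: -10424770/21 ≈ -4.9642e+5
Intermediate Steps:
n = -30
((140*132 + (-8/(-7) + n/w(3))*5) - 191642) - 323278 = ((140*132 + (-8/(-7) - 30/((-3*3)))*5) - 191642) - 323278 = ((18480 + (-8*(-⅐) - 30/(-9))*5) - 191642) - 323278 = ((18480 + (8/7 - 30*(-⅑))*5) - 191642) - 323278 = ((18480 + (8/7 + 10/3)*5) - 191642) - 323278 = ((18480 + (94/21)*5) - 191642) - 323278 = ((18480 + 470/21) - 191642) - 323278 = (388550/21 - 191642) - 323278 = -3635932/21 - 323278 = -10424770/21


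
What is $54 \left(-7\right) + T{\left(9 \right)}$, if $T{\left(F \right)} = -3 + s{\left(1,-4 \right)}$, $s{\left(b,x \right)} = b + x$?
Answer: $-384$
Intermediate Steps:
$T{\left(F \right)} = -6$ ($T{\left(F \right)} = -3 + \left(1 - 4\right) = -3 - 3 = -6$)
$54 \left(-7\right) + T{\left(9 \right)} = 54 \left(-7\right) - 6 = -378 - 6 = -384$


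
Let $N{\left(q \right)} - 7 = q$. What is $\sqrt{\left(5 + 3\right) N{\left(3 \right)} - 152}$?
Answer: $6 i \sqrt{2} \approx 8.4853 i$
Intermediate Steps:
$N{\left(q \right)} = 7 + q$
$\sqrt{\left(5 + 3\right) N{\left(3 \right)} - 152} = \sqrt{\left(5 + 3\right) \left(7 + 3\right) - 152} = \sqrt{8 \cdot 10 - 152} = \sqrt{80 - 152} = \sqrt{-72} = 6 i \sqrt{2}$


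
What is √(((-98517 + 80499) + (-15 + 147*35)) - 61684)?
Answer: 2*I*√18643 ≈ 273.08*I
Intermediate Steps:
√(((-98517 + 80499) + (-15 + 147*35)) - 61684) = √((-18018 + (-15 + 5145)) - 61684) = √((-18018 + 5130) - 61684) = √(-12888 - 61684) = √(-74572) = 2*I*√18643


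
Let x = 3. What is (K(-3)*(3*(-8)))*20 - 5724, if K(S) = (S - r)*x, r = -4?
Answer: -7164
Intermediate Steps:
K(S) = 12 + 3*S (K(S) = (S - 1*(-4))*3 = (S + 4)*3 = (4 + S)*3 = 12 + 3*S)
(K(-3)*(3*(-8)))*20 - 5724 = ((12 + 3*(-3))*(3*(-8)))*20 - 5724 = ((12 - 9)*(-24))*20 - 5724 = (3*(-24))*20 - 5724 = -72*20 - 5724 = -1440 - 5724 = -7164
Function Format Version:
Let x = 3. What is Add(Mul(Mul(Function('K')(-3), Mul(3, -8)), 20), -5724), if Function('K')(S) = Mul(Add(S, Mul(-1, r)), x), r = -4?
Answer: -7164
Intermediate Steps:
Function('K')(S) = Add(12, Mul(3, S)) (Function('K')(S) = Mul(Add(S, Mul(-1, -4)), 3) = Mul(Add(S, 4), 3) = Mul(Add(4, S), 3) = Add(12, Mul(3, S)))
Add(Mul(Mul(Function('K')(-3), Mul(3, -8)), 20), -5724) = Add(Mul(Mul(Add(12, Mul(3, -3)), Mul(3, -8)), 20), -5724) = Add(Mul(Mul(Add(12, -9), -24), 20), -5724) = Add(Mul(Mul(3, -24), 20), -5724) = Add(Mul(-72, 20), -5724) = Add(-1440, -5724) = -7164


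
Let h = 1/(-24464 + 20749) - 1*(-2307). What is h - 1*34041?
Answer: -117891811/3715 ≈ -31734.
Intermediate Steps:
h = 8570504/3715 (h = 1/(-3715) + 2307 = -1/3715 + 2307 = 8570504/3715 ≈ 2307.0)
h - 1*34041 = 8570504/3715 - 1*34041 = 8570504/3715 - 34041 = -117891811/3715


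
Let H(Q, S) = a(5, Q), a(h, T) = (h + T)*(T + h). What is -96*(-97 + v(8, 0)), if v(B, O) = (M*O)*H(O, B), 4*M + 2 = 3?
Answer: 9312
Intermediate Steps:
M = 1/4 (M = -1/2 + (1/4)*3 = -1/2 + 3/4 = 1/4 ≈ 0.25000)
a(h, T) = (T + h)**2 (a(h, T) = (T + h)*(T + h) = (T + h)**2)
H(Q, S) = (5 + Q)**2 (H(Q, S) = (Q + 5)**2 = (5 + Q)**2)
v(B, O) = O*(5 + O)**2/4 (v(B, O) = (O/4)*(5 + O)**2 = O*(5 + O)**2/4)
-96*(-97 + v(8, 0)) = -96*(-97 + (1/4)*0*(5 + 0)**2) = -96*(-97 + (1/4)*0*5**2) = -96*(-97 + (1/4)*0*25) = -96*(-97 + 0) = -96*(-97) = 9312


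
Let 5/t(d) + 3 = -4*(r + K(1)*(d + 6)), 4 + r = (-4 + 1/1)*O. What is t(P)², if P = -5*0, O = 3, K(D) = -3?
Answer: 25/14641 ≈ 0.0017075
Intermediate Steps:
r = -13 (r = -4 + (-4 + 1/1)*3 = -4 + (-4 + 1)*3 = -4 - 3*3 = -4 - 9 = -13)
P = 0
t(d) = 5/(121 + 12*d) (t(d) = 5/(-3 - 4*(-13 - 3*(d + 6))) = 5/(-3 - 4*(-13 - 3*(6 + d))) = 5/(-3 - 4*(-13 + (-18 - 3*d))) = 5/(-3 - 4*(-31 - 3*d)) = 5/(-3 + (124 + 12*d)) = 5/(121 + 12*d))
t(P)² = (5/(121 + 12*0))² = (5/(121 + 0))² = (5/121)² = 25/14641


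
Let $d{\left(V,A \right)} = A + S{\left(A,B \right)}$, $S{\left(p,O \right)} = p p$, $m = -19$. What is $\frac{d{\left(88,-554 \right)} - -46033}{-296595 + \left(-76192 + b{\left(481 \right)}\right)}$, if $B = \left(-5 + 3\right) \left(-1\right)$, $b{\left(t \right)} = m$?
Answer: $- \frac{352395}{372806} \approx -0.94525$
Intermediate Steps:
$b{\left(t \right)} = -19$
$B = 2$ ($B = \left(-2\right) \left(-1\right) = 2$)
$S{\left(p,O \right)} = p^{2}$
$d{\left(V,A \right)} = A + A^{2}$
$\frac{d{\left(88,-554 \right)} - -46033}{-296595 + \left(-76192 + b{\left(481 \right)}\right)} = \frac{- 554 \left(1 - 554\right) - -46033}{-296595 - 76211} = \frac{\left(-554\right) \left(-553\right) + \left(-104029 + 150062\right)}{-296595 - 76211} = \frac{306362 + 46033}{-372806} = 352395 \left(- \frac{1}{372806}\right) = - \frac{352395}{372806}$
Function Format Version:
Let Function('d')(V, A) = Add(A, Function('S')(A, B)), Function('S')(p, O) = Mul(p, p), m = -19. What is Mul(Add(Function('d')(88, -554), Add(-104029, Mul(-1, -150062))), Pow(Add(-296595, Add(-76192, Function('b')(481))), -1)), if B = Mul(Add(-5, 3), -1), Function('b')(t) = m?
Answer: Rational(-352395, 372806) ≈ -0.94525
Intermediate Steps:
Function('b')(t) = -19
B = 2 (B = Mul(-2, -1) = 2)
Function('S')(p, O) = Pow(p, 2)
Function('d')(V, A) = Add(A, Pow(A, 2))
Mul(Add(Function('d')(88, -554), Add(-104029, Mul(-1, -150062))), Pow(Add(-296595, Add(-76192, Function('b')(481))), -1)) = Mul(Add(Mul(-554, Add(1, -554)), Add(-104029, Mul(-1, -150062))), Pow(Add(-296595, Add(-76192, -19)), -1)) = Mul(Add(Mul(-554, -553), Add(-104029, 150062)), Pow(Add(-296595, -76211), -1)) = Mul(Add(306362, 46033), Pow(-372806, -1)) = Mul(352395, Rational(-1, 372806)) = Rational(-352395, 372806)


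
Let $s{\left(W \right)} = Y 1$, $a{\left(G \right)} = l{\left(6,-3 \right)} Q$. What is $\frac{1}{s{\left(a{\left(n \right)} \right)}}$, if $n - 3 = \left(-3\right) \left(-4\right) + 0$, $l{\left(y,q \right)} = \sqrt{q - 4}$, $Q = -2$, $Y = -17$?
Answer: $- \frac{1}{17} \approx -0.058824$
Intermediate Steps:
$l{\left(y,q \right)} = \sqrt{-4 + q}$
$n = 15$ ($n = 3 + \left(\left(-3\right) \left(-4\right) + 0\right) = 3 + \left(12 + 0\right) = 3 + 12 = 15$)
$a{\left(G \right)} = - 2 i \sqrt{7}$ ($a{\left(G \right)} = \sqrt{-4 - 3} \left(-2\right) = \sqrt{-7} \left(-2\right) = i \sqrt{7} \left(-2\right) = - 2 i \sqrt{7}$)
$s{\left(W \right)} = -17$ ($s{\left(W \right)} = \left(-17\right) 1 = -17$)
$\frac{1}{s{\left(a{\left(n \right)} \right)}} = \frac{1}{-17} = - \frac{1}{17}$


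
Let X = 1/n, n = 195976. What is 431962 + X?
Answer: 84654184913/195976 ≈ 4.3196e+5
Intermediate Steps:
X = 1/195976 ≈ 5.1027e-6
431962 + X = 431962 + 1/195976 = 84654184913/195976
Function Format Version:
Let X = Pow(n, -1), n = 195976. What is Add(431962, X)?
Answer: Rational(84654184913, 195976) ≈ 4.3196e+5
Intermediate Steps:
X = Rational(1, 195976) (X = Pow(195976, -1) = Rational(1, 195976) ≈ 5.1027e-6)
Add(431962, X) = Add(431962, Rational(1, 195976)) = Rational(84654184913, 195976)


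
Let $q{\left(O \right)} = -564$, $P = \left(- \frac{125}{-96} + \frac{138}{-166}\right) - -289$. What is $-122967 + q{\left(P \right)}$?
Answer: $-123531$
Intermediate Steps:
$P = \frac{2306503}{7968}$ ($P = \left(\left(-125\right) \left(- \frac{1}{96}\right) + 138 \left(- \frac{1}{166}\right)\right) + 289 = \left(\frac{125}{96} - \frac{69}{83}\right) + 289 = \frac{3751}{7968} + 289 = \frac{2306503}{7968} \approx 289.47$)
$-122967 + q{\left(P \right)} = -122967 - 564 = -123531$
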